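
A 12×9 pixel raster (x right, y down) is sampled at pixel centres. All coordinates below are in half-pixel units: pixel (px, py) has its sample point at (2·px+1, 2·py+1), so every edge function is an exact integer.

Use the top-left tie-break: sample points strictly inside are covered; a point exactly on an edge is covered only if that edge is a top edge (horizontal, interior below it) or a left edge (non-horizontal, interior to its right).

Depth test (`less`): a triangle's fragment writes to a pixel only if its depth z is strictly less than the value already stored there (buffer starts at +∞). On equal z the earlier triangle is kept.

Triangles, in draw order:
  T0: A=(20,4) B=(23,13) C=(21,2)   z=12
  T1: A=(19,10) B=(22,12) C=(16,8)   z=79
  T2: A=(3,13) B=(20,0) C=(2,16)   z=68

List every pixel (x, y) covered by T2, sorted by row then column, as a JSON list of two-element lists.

T0:
  2·area = 15  (B↔C swapped to make it positive)
  edge (20, 4)→(21, 2): d=(1,-2) top-left  bias=+0
  edge (21, 2)→(23, 13): d=(2,11) right/bottom  bias=-1
  edge (23, 13)→(20, 4): d=(-3,-9) top-left  bias=+0
    (9,0)@(19, 1): e=[-5,20,0] → .  [on edge]
    (10,1)@(21, 3): e=[1,2,12] → X
    (11,1)@(23, 3): e=[5,-20,30] → .
    (10,2)@(21, 5): e=[3,6,6] → X
    (11,2)@(23, 5): e=[7,-16,24] → .
    (10,3)@(21, 7): e=[5,10,0] → X  [on edge]
    (11,3)@(23, 7): e=[9,-12,18] → .
    (10,4)@(21, 9): e=[7,14,-6] → .
    (11,6)@(23, 13): e=[15,0,0] → .  [on edge]
  covered (3 px):
    . . . . . . . . . . . .
    . . . . . . . . . . X .
    . . . . . . . . . . X .
    . . . . . . . . . . X .
    . . . . . . . . . . . .
    . . . . . . . . . . . .
    . . . . . . . . . . . .
    . . . . . . . . . . . .
    . . . . . . . . . . . .
T1:
  degenerate (2·area = 0) — covers nothing
T2:
  2·area = 38
  edge (3, 13)→(20, 0): d=(17,-13) top-left  bias=+0
  edge (20, 0)→(2, 16): d=(-18,16) right/bottom  bias=-1
  edge (2, 16)→(3, 13): d=(1,-3) top-left  bias=+0
    (3,0)@(7, 1): e=[-152,190,0] → .  [on edge]
    (2,3)@(5, 7): e=[-76,114,0] → .  [on edge]
    (5,3)@(11, 7): e=[2,18,18] → X
    (6,3)@(13, 7): e=[28,-14,24] → .
    (4,4)@(9, 9): e=[10,14,14] → X
    (5,4)@(11, 9): e=[36,-18,20] → .
    (3,5)@(7, 11): e=[18,10,10] → X
    (4,5)@(9, 11): e=[44,-22,16] → .
    (1,6)@(3, 13): e=[0,38,0] → X  [on edge]
    (2,6)@(5, 13): e=[26,6,6] → X
    (3,6)@(7, 13): e=[52,-26,12] → .
    (1,7)@(3, 15): e=[34,2,2] → X
  covered (6 px):
    . . . . . . . . . . . .
    . . . . . . . . . . . .
    . . . . . . . . . . . .
    . . . . . X . . . . . .
    . . . . X . . . . . . .
    . . . X . . . . . . . .
    . X X . . . . . . . . .
    . X . . . . . . . . . .
    . . . . . . . . . . . .

Final: [[5,3],[4,4],[3,5],[1,6],[2,6],[1,7]]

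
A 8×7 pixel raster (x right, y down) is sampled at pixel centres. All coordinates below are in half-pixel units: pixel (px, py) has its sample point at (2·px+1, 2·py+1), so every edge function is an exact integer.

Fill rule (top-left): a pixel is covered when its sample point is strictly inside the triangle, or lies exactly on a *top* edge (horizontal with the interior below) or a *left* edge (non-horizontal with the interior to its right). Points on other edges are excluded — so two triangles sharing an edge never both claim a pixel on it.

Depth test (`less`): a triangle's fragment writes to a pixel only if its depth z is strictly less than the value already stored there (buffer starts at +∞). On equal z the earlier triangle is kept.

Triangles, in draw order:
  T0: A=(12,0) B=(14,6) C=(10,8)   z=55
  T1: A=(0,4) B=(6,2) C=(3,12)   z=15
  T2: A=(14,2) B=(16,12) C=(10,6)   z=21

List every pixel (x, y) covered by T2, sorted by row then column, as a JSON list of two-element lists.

T0:
  2·area = 28
  edge (12, 0)→(14, 6): d=(2,6) right/bottom  bias=-1
  edge (14, 6)→(10, 8): d=(-4,2) right/bottom  bias=-1
  edge (10, 8)→(12, 0): d=(2,-8) top-left  bias=+0
    (6,1)@(13, 3): e=[0,14,14] → ·  [on edge]
    (5,2)@(11, 5): e=[16,10,2] → █
    (6,2)@(13, 5): e=[4,6,18] → █
    (7,2)@(15, 5): e=[-8,2,34] → ·
    (5,3)@(11, 7): e=[20,2,6] → █
    (6,3)@(13, 7): e=[8,-2,22] → ·
    (5,4)@(11, 9): e=[24,-6,10] → ·
    (7,4)@(15, 9): e=[0,-14,42] → ·  [on edge]
  covered (3 px):
    · · · · · · · ·
    · · · · · · · ·
    · · · · · █ █ ·
    · · · · · █ · ·
    · · · · · · · ·
    · · · · · · · ·
    · · · · · · · ·
T1:
  2·area = 54
  edge (0, 4)→(6, 2): d=(6,-2) top-left  bias=+0
  edge (6, 2)→(3, 12): d=(-3,10) right/bottom  bias=-1
  edge (3, 12)→(0, 4): d=(-3,-8) top-left  bias=+0
    (4,0)@(9, 1): e=[0,-27,81] → ·  [on edge]
    (1,1)@(3, 3): e=[0,27,27] → █  [on edge]
    (2,1)@(5, 3): e=[4,7,43] → █
    (3,1)@(7, 3): e=[8,-13,59] → ·
    (0,2)@(1, 5): e=[8,41,5] → █
    (3,2)@(7, 5): e=[20,-19,53] → ·
    (0,3)@(1, 7): e=[20,35,-1] → ·
    (1,3)@(3, 7): e=[24,15,15] → █
    (2,3)@(5, 7): e=[28,-5,31] → ·
    (1,4)@(3, 9): e=[36,9,9] → █
    (2,4)@(5, 9): e=[40,-11,25] → ·
    (1,5)@(3, 11): e=[48,3,3] → █
  covered (8 px):
    · · · · · · · ·
    · █ █ · · · · ·
    █ █ █ · · · · ·
    · █ · · · · · ·
    · █ · · · · · ·
    · █ · · · · · ·
    · · · · · · · ·
T2:
  2·area = 48
  edge (14, 2)→(16, 12): d=(2,10) right/bottom  bias=-1
  edge (16, 12)→(10, 6): d=(-6,-6) top-left  bias=+0
  edge (10, 6)→(14, 2): d=(4,-4) top-left  bias=+0
    (2,0)@(5, 1): e=[88,0,-40] → ·  [on edge]
    (7,0)@(15, 1): e=[-12,60,0] → ·  [on edge]
    (3,1)@(7, 3): e=[72,0,-24] → ·  [on edge]
    (6,1)@(13, 3): e=[12,36,0] → █  [on edge]
    (7,1)@(15, 3): e=[-8,48,8] → ·
    (4,2)@(9, 5): e=[56,0,-8] → ·  [on edge]
    (5,2)@(11, 5): e=[36,12,0] → █  [on edge]
    (7,2)@(15, 5): e=[-4,36,16] → ·
    (4,3)@(9, 7): e=[60,-12,0] → ·  [on edge]
    (5,3)@(11, 7): e=[40,0,8] → █  [on edge]
    (7,3)@(15, 7): e=[0,24,24] → ·  [on edge]
    (3,4)@(7, 9): e=[84,-36,0] → ·  [on edge]
    (6,4)@(13, 9): e=[24,0,24] → █  [on edge]
    (2,5)@(5, 11): e=[108,-60,0] → ·  [on edge]
    (7,5)@(15, 11): e=[8,0,40] → █  [on edge]
    (1,6)@(3, 13): e=[132,-84,0] → ·  [on edge]
  covered (8 px):
    · · · · · · · ·
    · · · · · · █ ·
    · · · · · █ █ ·
    · · · · · █ █ ·
    · · · · · · █ █
    · · · · · · · █
    · · · · · · · ·

Answer: [[6,1],[5,2],[6,2],[5,3],[6,3],[6,4],[7,4],[7,5]]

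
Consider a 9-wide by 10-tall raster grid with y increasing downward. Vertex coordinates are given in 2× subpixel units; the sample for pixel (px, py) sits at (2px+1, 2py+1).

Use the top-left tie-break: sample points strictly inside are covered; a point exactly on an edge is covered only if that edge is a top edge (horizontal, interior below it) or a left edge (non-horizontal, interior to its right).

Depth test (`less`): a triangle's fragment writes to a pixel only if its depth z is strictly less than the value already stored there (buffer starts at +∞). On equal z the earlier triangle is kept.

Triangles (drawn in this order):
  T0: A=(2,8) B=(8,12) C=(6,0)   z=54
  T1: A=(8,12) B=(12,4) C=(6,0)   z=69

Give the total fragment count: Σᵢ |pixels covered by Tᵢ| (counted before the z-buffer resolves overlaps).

T0:
  2·area = 64  (B↔C swapped to make it positive)
  edge (2, 8)→(6, 0): d=(4,-8) top-left  bias=+0
  edge (6, 0)→(8, 12): d=(2,12) right/bottom  bias=-1
  edge (8, 12)→(2, 8): d=(-6,-4) top-left  bias=+0
    (2,1)@(5, 3): e=[4,18,42] → X
    (3,1)@(7, 3): e=[20,-6,50] → .
    (2,2)@(5, 5): e=[12,22,30] → X
    (3,2)@(7, 5): e=[28,-2,38] → .
    (1,3)@(3, 7): e=[4,50,10] → X
    (3,3)@(7, 7): e=[36,2,26] → X
    (4,3)@(9, 7): e=[52,-22,34] → .
    (1,4)@(3, 9): e=[12,54,-2] → .
    (2,4)@(5, 9): e=[28,30,6] → X
    (4,4)@(9, 9): e=[60,-18,22] → .
    (2,5)@(5, 11): e=[36,34,-6] → .
    (3,5)@(7, 11): e=[52,10,2] → X
  covered (8 px):
    . . . . . . . . .
    . . X . . . . . .
    . . X . . . . . .
    . X X X . . . . .
    . . X X . . . . .
    . . . X . . . . .
    . . . . . . . . .
    . . . . . . . . .
    . . . . . . . . .
    . . . . . . . . .
T1:
  2·area = 64  (B↔C swapped to make it positive)
  edge (8, 12)→(6, 0): d=(-2,-12) top-left  bias=+0
  edge (6, 0)→(12, 4): d=(6,4) right/bottom  bias=-1
  edge (12, 4)→(8, 12): d=(-4,8) right/bottom  bias=-1
    (3,0)@(7, 1): e=[10,2,52] → X
    (4,0)@(9, 1): e=[34,-6,36] → .
    (3,1)@(7, 3): e=[6,14,44] → X
    (4,1)@(9, 3): e=[30,6,28] → X
    (5,1)@(11, 3): e=[54,-2,12] → .
    (3,2)@(7, 5): e=[2,26,36] → X
    (5,2)@(11, 5): e=[50,10,4] → X
    (6,2)@(13, 5): e=[74,2,-12] → .
    (3,3)@(7, 7): e=[-2,38,28] → .
    (4,3)@(9, 7): e=[22,30,12] → X
    (5,3)@(11, 7): e=[46,22,-4] → .
    (4,4)@(9, 9): e=[18,42,4] → X
  covered (8 px):
    . . . X . . . . .
    . . . X X . . . .
    . . . X X X . . .
    . . . . X . . . .
    . . . . X . . . .
    . . . . . . . . .
    . . . . . . . . .
    . . . . . . . . .
    . . . . . . . . .
    . . . . . . . . .

Final: 16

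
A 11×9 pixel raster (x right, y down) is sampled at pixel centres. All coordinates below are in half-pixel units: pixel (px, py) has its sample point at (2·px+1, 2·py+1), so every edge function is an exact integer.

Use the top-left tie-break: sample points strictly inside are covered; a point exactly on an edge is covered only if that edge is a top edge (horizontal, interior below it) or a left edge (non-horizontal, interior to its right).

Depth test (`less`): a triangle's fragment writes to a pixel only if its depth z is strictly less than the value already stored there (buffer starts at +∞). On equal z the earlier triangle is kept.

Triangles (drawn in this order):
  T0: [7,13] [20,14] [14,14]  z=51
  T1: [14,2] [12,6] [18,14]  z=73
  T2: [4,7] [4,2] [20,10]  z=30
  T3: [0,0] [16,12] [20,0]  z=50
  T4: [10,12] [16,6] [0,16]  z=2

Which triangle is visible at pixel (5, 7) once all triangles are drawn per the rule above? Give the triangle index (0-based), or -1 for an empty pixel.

T0:
  2·area = 6
  edge (7, 13)→(20, 14): d=(13,1) right/bottom  bias=-1
  edge (20, 14)→(14, 14): d=(-6,0) right/bottom  bias=-1
  edge (14, 14)→(7, 13): d=(-7,-1) top-left  bias=+0
    (3,6)@(7, 13): e=[0,6,0] → ·  [on edge]
    (10,7)@(21, 15): e=[12,-6,0] → ·  [on edge]
  covered (0 px):
    · · · · · · · · · · ·
    · · · · · · · · · · ·
    · · · · · · · · · · ·
    · · · · · · · · · · ·
    · · · · · · · · · · ·
    · · · · · · · · · · ·
    · · · · · · · · · · ·
    · · · · · · · · · · ·
    · · · · · · · · · · ·
T1:
  2·area = 40  (B↔C swapped to make it positive)
  edge (14, 2)→(18, 14): d=(4,12) right/bottom  bias=-1
  edge (18, 14)→(12, 6): d=(-6,-8) top-left  bias=+0
  edge (12, 6)→(14, 2): d=(2,-4) top-left  bias=+0
    (6,2)@(13, 5): e=[24,14,2] → #
    (7,2)@(15, 5): e=[0,30,10] → ·  [on edge]
    (6,3)@(13, 7): e=[32,2,6] → #
    (7,3)@(15, 7): e=[8,18,14] → #
    (8,3)@(17, 7): e=[-16,34,22] → ·
    (6,4)@(13, 9): e=[40,-10,10] → ·
    (7,4)@(15, 9): e=[16,6,18] → #
    (8,4)@(17, 9): e=[-8,22,26] → ·
    (7,5)@(15, 11): e=[24,-6,22] → ·
    (8,5)@(17, 11): e=[0,10,30] → ·  [on edge]
    (9,8)@(19, 17): e=[0,-10,50] → ·  [on edge]
  covered (4 px):
    · · · · · · · · · · ·
    · · · · · · · · · · ·
    · · · · · · # · · · ·
    · · · · · · # # · · ·
    · · · · · · · # · · ·
    · · · · · · · · · · ·
    · · · · · · · · · · ·
    · · · · · · · · · · ·
    · · · · · · · · · · ·
T2:
  2·area = 80
  edge (4, 7)→(4, 2): d=(0,-5) top-left  bias=+0
  edge (4, 2)→(20, 10): d=(16,8) right/bottom  bias=-1
  edge (20, 10)→(4, 7): d=(-16,-3) top-left  bias=+0
    (2,1)@(5, 3): e=[5,8,67] → #
    (3,1)@(7, 3): e=[15,-8,73] → ·
    (2,2)@(5, 5): e=[5,40,35] → #
    (3,2)@(7, 5): e=[15,24,41] → #
    (4,2)@(9, 5): e=[25,8,47] → #
    (5,2)@(11, 5): e=[35,-8,53] → ·
    (2,3)@(5, 7): e=[5,72,3] → #
    (5,3)@(11, 7): e=[35,24,21] → #
    (6,3)@(13, 7): e=[45,8,27] → #
    (7,3)@(15, 7): e=[55,-8,33] → ·
    (2,4)@(5, 9): e=[5,104,-29] → ·
    (3,4)@(7, 9): e=[15,88,-23] → ·
  covered (11 px):
    · · · · · · · · · · ·
    · · # · · · · · · · ·
    · · # # # · · · · · ·
    · · # # # # # · · · ·
    · · · · · · · # # · ·
    · · · · · · · · · · ·
    · · · · · · · · · · ·
    · · · · · · · · · · ·
    · · · · · · · · · · ·
T3:
  2·area = 240  (B↔C swapped to make it positive)
  edge (0, 0)→(20, 0): d=(20,0) top-left  bias=+0
  edge (20, 0)→(16, 12): d=(-4,12) right/bottom  bias=-1
  edge (16, 12)→(0, 0): d=(-16,-12) top-left  bias=+0
    (1,0)@(3, 1): e=[20,200,20] → #
    (2,0)@(5, 1): e=[20,176,44] → #
    (3,0)@(7, 1): e=[20,152,68] → #
    (4,0)@(9, 1): e=[20,128,92] → #
    (5,0)@(11, 1): e=[20,104,116] → #
    (6,0)@(13, 1): e=[20,80,140] → #
    (7,0)@(15, 1): e=[20,56,164] → #
    (8,0)@(17, 1): e=[20,32,188] → #
    (9,0)@(19, 1): e=[20,8,212] → #
    (10,0)@(21, 1): e=[20,-16,236] → ·
    (1,1)@(3, 3): e=[60,192,-12] → ·
    (2,1)@(5, 3): e=[60,168,12] → #
    (9,1)@(19, 3): e=[60,0,180] → ·  [on edge]
    (8,4)@(17, 9): e=[180,0,60] → ·  [on edge]
    (7,7)@(15, 15): e=[300,0,-60] → ·  [on edge]
  covered (29 px):
    · # # # # # # # # # ·
    · · # # # # # # # · ·
    · · · # # # # # # · ·
    · · · · · # # # # · ·
    · · · · · · # # · · ·
    · · · · · · · # · · ·
    · · · · · · · · · · ·
    · · · · · · · · · · ·
    · · · · · · · · · · ·
T4:
  2·area = 36  (B↔C swapped to make it positive)
  edge (10, 12)→(0, 16): d=(-10,4) right/bottom  bias=-1
  edge (0, 16)→(16, 6): d=(16,-10) top-left  bias=+0
  edge (16, 6)→(10, 12): d=(-6,6) right/bottom  bias=-1
    (10,0)@(21, 1): e=[66,-30,0] → ·  [on edge]
    (9,1)@(19, 3): e=[54,-18,0] → ·  [on edge]
    (8,2)@(17, 5): e=[42,-6,0] → ·  [on edge]
    (7,3)@(15, 7): e=[30,6,0] → ·  [on edge]
    (6,4)@(13, 9): e=[18,18,0] → ·  [on edge]
    (4,5)@(9, 11): e=[14,10,12] → #
    (5,5)@(11, 11): e=[6,30,0] → ·  [on edge]
    (2,6)@(5, 13): e=[10,2,24] → #
    (3,6)@(7, 13): e=[2,22,12] → #
    (4,6)@(9, 13): e=[-6,42,0] → ·  [on edge]
    (2,7)@(5, 15): e=[-10,34,12] → ·
    (3,7)@(7, 15): e=[-18,54,0] → ·  [on edge]
    (2,8)@(5, 17): e=[-30,66,0] → ·  [on edge]
  covered (3 px):
    · · · · · · · · · · ·
    · · · · · · · · · · ·
    · · · · · · · · · · ·
    · · · · · · · · · · ·
    · · · · · · · · · · ·
    · · · · # · · · · · ·
    · · # # · · · · · · ·
    · · · · · · · · · · ·
    · · · · · · · · · · ·

Z-buffer (winner per pixel, '.' = empty):
  . 3 3 3 3 3 3 3 3 3 .
  . . 2 3 3 3 3 3 3 . .
  . . 2 2 2 3 3 3 3 . .
  . . 2 2 2 2 2 3 3 . .
  . . . . . . 3 2 2 . .
  . . . . 4 . . 3 . . .
  . . 4 4 . . . . . . .
  . . . . . . . . . . .
  . . . . . . . . . . .

Answer: -1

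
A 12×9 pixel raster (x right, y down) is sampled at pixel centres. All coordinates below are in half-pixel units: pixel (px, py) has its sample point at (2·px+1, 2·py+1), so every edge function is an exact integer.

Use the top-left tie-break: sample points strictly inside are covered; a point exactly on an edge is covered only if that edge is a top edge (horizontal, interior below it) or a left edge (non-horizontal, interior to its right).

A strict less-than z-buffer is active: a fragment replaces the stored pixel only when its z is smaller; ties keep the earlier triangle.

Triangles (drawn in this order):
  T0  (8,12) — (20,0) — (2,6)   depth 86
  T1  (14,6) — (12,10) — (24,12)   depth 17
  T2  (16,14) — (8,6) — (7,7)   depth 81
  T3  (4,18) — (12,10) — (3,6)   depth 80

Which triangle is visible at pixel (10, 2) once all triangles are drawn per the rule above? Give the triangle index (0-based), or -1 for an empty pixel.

T0:
  2·area = 144  (B↔C swapped to make it positive)
  edge (8, 12)→(2, 6): d=(-6,-6) top-left  bias=+0
  edge (2, 6)→(20, 0): d=(18,-6) top-left  bias=+0
  edge (20, 0)→(8, 12): d=(-12,12) right/bottom  bias=-1
    (8,0)@(17, 1): e=[120,0,24] → X  [on edge]
    (9,0)@(19, 1): e=[132,12,0] → .  [on edge]
    (5,1)@(11, 3): e=[72,0,72] → X  [on edge]
    (6,1)@(13, 3): e=[84,12,48] → X
    (7,1)@(15, 3): e=[96,24,24] → X
    (8,1)@(17, 3): e=[108,36,0] → .  [on edge]
    (0,2)@(1, 5): e=[0,-24,168] → .  [on edge]
    (2,2)@(5, 5): e=[24,0,120] → X  [on edge]
    (3,2)@(7, 5): e=[36,12,96] → X
    (4,2)@(9, 5): e=[48,24,72] → X
    (7,2)@(15, 5): e=[84,60,0] → .  [on edge]
    (1,3)@(3, 7): e=[0,24,120] → X  [on edge]
    (6,3)@(13, 7): e=[60,84,0] → .  [on edge]
    (2,4)@(5, 9): e=[0,72,72] → X  [on edge]
    (5,4)@(11, 9): e=[36,108,0] → .  [on edge]
    (3,5)@(7, 11): e=[0,120,24] → X  [on edge]
    (4,5)@(9, 11): e=[12,132,0] → .  [on edge]
    (3,6)@(7, 13): e=[-12,156,0] → .  [on edge]
    (4,6)@(9, 13): e=[0,168,-24] → .  [on edge]
    (2,7)@(5, 15): e=[-36,180,0] → .  [on edge]
    (5,7)@(11, 15): e=[0,216,-72] → .  [on edge]
    (1,8)@(3, 17): e=[-60,204,0] → .  [on edge]
    (6,8)@(13, 17): e=[0,264,-120] → .  [on edge]
  covered (18 px):
    . . . . . . . . X . . .
    . . . . . X X X . . . .
    . . X X X X X . . . . .
    . X X X X X . . . . . .
    . . X X X . . . . . . .
    . . . X . . . . . . . .
    . . . . . . . . . . . .
    . . . . . . . . . . . .
    . . . . . . . . . . . .
T1:
  2·area = 52  (B↔C swapped to make it positive)
  edge (14, 6)→(24, 12): d=(10,6) right/bottom  bias=-1
  edge (24, 12)→(12, 10): d=(-12,-2) top-left  bias=+0
  edge (12, 10)→(14, 6): d=(2,-4) top-left  bias=+0
    (4,1)@(9, 3): e=[0,78,-26] → .  [on edge]
    (7,3)@(15, 7): e=[4,42,6] → X
    (8,3)@(17, 7): e=[-8,46,14] → .
    (6,4)@(13, 9): e=[36,14,2] → X
    (8,4)@(17, 9): e=[12,22,18] → X
    (9,4)@(19, 9): e=[0,26,26] → .  [on edge]
    (6,5)@(13, 11): e=[56,-10,6] → .
    (7,5)@(15, 11): e=[44,-6,14] → .
    (8,5)@(17, 11): e=[32,-2,22] → .
    (9,5)@(19, 11): e=[20,2,30] → X
    (10,5)@(21, 11): e=[8,6,38] → X
    (11,5)@(23, 11): e=[-4,10,46] → .
  covered (6 px):
    . . . . . . . . . . . .
    . . . . . . . . . . . .
    . . . . . . . . . . . .
    . . . . . . . X . . . .
    . . . . . . X X X . . .
    . . . . . . . . . X X .
    . . . . . . . . . . . .
    . . . . . . . . . . . .
    . . . . . . . . . . . .
T2:
  2·area = 16  (B↔C swapped to make it positive)
  edge (16, 14)→(7, 7): d=(-9,-7) top-left  bias=+0
  edge (7, 7)→(8, 6): d=(1,-1) top-left  bias=+0
  edge (8, 6)→(16, 14): d=(8,8) right/bottom  bias=-1
    (1,0)@(3, 1): e=[26,-10,0] → .  [on edge]
    (6,0)@(13, 1): e=[96,0,-80] → .  [on edge]
    (2,1)@(5, 3): e=[22,-6,0] → .  [on edge]
    (5,1)@(11, 3): e=[64,0,-48] → .  [on edge]
    (3,2)@(7, 5): e=[18,-2,0] → .  [on edge]
    (4,2)@(9, 5): e=[32,0,-16] → .  [on edge]
    (3,3)@(7, 7): e=[0,0,16] → X  [on edge]
    (4,3)@(9, 7): e=[14,2,0] → .  [on edge]
    (2,4)@(5, 9): e=[-32,0,48] → .  [on edge]
    (3,4)@(7, 9): e=[-18,2,32] → .
    (5,4)@(11, 9): e=[10,6,0] → .  [on edge]
    (1,5)@(3, 11): e=[-64,0,80] → .  [on edge]
    (6,5)@(13, 11): e=[6,10,0] → .  [on edge]
    (0,6)@(1, 13): e=[-96,0,112] → .  [on edge]
    (7,6)@(15, 13): e=[2,14,0] → .  [on edge]
    (8,7)@(17, 15): e=[-2,18,0] → .  [on edge]
    (9,8)@(19, 17): e=[-6,22,0] → .  [on edge]
  covered (1 px):
    . . . . . . . . . . . .
    . . . . . . . . . . . .
    . . . . . . . . . . . .
    . . . X . . . . . . . .
    . . . . . . . . . . . .
    . . . . . . . . . . . .
    . . . . . . . . . . . .
    . . . . . . . . . . . .
    . . . . . . . . . . . .
T3:
  2·area = 104  (B↔C swapped to make it positive)
  edge (4, 18)→(3, 6): d=(-1,-12) top-left  bias=+0
  edge (3, 6)→(12, 10): d=(9,4) right/bottom  bias=-1
  edge (12, 10)→(4, 18): d=(-8,8) right/bottom  bias=-1
    (10,0)@(21, 1): e=[221,-117,0] → .  [on edge]
    (9,1)@(19, 3): e=[195,-91,0] → .  [on edge]
    (8,2)@(17, 5): e=[169,-65,0] → .  [on edge]
    (2,3)@(5, 7): e=[23,1,80] → X
    (3,3)@(7, 7): e=[47,-7,64] → .
    (7,3)@(15, 7): e=[143,-39,0] → .  [on edge]
    (2,4)@(5, 9): e=[21,19,64] → X
    (3,4)@(7, 9): e=[45,11,48] → X
    (4,4)@(9, 9): e=[69,3,32] → X
    (5,4)@(11, 9): e=[93,-5,16] → .
    (6,4)@(13, 9): e=[117,-13,0] → .  [on edge]
    (2,5)@(5, 11): e=[19,37,48] → X
    (5,5)@(11, 11): e=[91,13,0] → .  [on edge]
    (4,6)@(9, 13): e=[65,39,0] → .  [on edge]
    (3,7)@(7, 15): e=[39,65,0] → .  [on edge]
    (2,8)@(5, 17): e=[13,91,0] → .  [on edge]
  covered (10 px):
    . . . . . . . . . . . .
    . . . . . . . . . . . .
    . . . . . . . . . . . .
    . . X . . . . . . . . .
    . . X X X . . . . . . .
    . . X X X . . . . . . .
    . . X X . . . . . . . .
    . . X . . . . . . . . .
    . . . . . . . . . . . .

Z-buffer (winner per pixel, '.' = empty):
  . . . . . . . . 0 . . .
  . . . . . 0 0 0 . . . .
  . . 0 0 0 0 0 . . . . .
  . 0 3 2 0 0 . 1 . . . .
  . . 3 3 3 . 1 1 1 . . .
  . . 3 3 3 . . . . 1 1 .
  . . 3 3 . . . . . . . .
  . . 3 . . . . . . . . .
  . . . . . . . . . . . .

Answer: -1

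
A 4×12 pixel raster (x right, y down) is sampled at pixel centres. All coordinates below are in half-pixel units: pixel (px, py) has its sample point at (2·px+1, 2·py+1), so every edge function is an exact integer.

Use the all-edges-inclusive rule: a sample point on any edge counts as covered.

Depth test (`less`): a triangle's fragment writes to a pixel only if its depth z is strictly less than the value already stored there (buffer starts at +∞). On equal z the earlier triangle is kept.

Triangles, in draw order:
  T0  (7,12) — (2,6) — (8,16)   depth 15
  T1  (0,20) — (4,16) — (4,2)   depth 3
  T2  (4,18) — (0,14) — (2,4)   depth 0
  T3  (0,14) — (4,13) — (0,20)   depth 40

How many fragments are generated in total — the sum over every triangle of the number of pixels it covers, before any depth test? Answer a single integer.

T0:
  2·area = 14  (B↔C swapped to make it positive)
  edge (7, 12)→(8, 16): d=(1,4) inclusive
  edge (8, 16)→(2, 6): d=(-6,-10) inclusive
  edge (2, 6)→(7, 12): d=(5,6) inclusive
    (2,5)@(5, 11): e=[7,0,7] → #  [on edge]
    (3,5)@(7, 11): e=[-1,20,-5] → ·
    (2,6)@(5, 13): e=[9,-12,17] → ·
    (3,6)@(7, 13): e=[1,8,5] → #
    (3,7)@(7, 15): e=[3,-4,15] → ·
  covered (2 px):
    · · · ·
    · · · ·
    · · · ·
    · · · ·
    · · · ·
    · · # ·
    · · · #
    · · · ·
    · · · ·
    · · · ·
    · · · ·
    · · · ·
T1:
  2·area = 56  (B↔C swapped to make it positive)
  edge (0, 20)→(4, 2): d=(4,-18) inclusive
  edge (4, 2)→(4, 16): d=(0,14) inclusive
  edge (4, 16)→(0, 20): d=(-4,4) inclusive
    (1,3)@(3, 7): e=[2,14,40] → #
    (2,3)@(5, 7): e=[38,-14,32] → ·
    (1,4)@(3, 9): e=[10,14,32] → #
    (2,4)@(5, 9): e=[46,-14,24] → ·
    (1,5)@(3, 11): e=[18,14,24] → #
    (2,5)@(5, 11): e=[54,-14,16] → ·
    (1,6)@(3, 13): e=[26,14,16] → #
    (2,6)@(5, 13): e=[62,-14,8] → ·
    (3,6)@(7, 13): e=[98,-42,0] → ·  [on edge]
    (1,7)@(3, 15): e=[34,14,8] → #
    (2,7)@(5, 15): e=[70,-14,0] → ·  [on edge]
    (0,8)@(1, 17): e=[6,42,8] → #
    (1,8)@(3, 17): e=[42,14,0] → #  [on edge]
    (0,9)@(1, 19): e=[14,42,0] → #  [on edge]
  covered (8 px):
    · · · ·
    · · · ·
    · · · ·
    · # · ·
    · # · ·
    · # · ·
    · # · ·
    · # · ·
    # # · ·
    # · · ·
    · · · ·
    · · · ·
T2:
  2·area = 48
  edge (4, 18)→(0, 14): d=(-4,-4) inclusive
  edge (0, 14)→(2, 4): d=(2,-10) inclusive
  edge (2, 4)→(4, 18): d=(2,14) inclusive
    (0,4)@(1, 9): e=[24,0,24] → #  [on edge]
    (1,4)@(3, 9): e=[32,20,-4] → ·
    (0,5)@(1, 11): e=[16,4,28] → #
    (1,5)@(3, 11): e=[24,24,0] → #  [on edge]
    (2,5)@(5, 11): e=[32,44,-28] → ·
    (0,6)@(1, 13): e=[8,8,32] → #
    (2,6)@(5, 13): e=[24,48,-24] → ·
    (0,7)@(1, 15): e=[0,12,36] → #  [on edge]
    (2,7)@(5, 15): e=[16,52,-20] → ·
    (0,8)@(1, 17): e=[-8,16,40] → ·
    (1,8)@(3, 17): e=[0,36,12] → #  [on edge]
    (2,8)@(5, 17): e=[8,56,-16] → ·
    (2,9)@(5, 19): e=[0,60,-12] → ·  [on edge]
    (3,10)@(7, 21): e=[0,84,-36] → ·  [on edge]
  covered (8 px):
    · · · ·
    · · · ·
    · · · ·
    · · · ·
    # · · ·
    # # · ·
    # # · ·
    # # · ·
    · # · ·
    · · · ·
    · · · ·
    · · · ·
T3:
  2·area = 24
  edge (0, 14)→(4, 13): d=(4,-1) inclusive
  edge (4, 13)→(0, 20): d=(-4,7) inclusive
  edge (0, 20)→(0, 14): d=(0,-6) inclusive
    (0,7)@(1, 15): e=[5,13,6] → #
    (1,7)@(3, 15): e=[7,-1,18] → ·
    (0,8)@(1, 17): e=[13,5,6] → #
    (1,8)@(3, 17): e=[15,-9,18] → ·
    (0,9)@(1, 19): e=[21,-3,6] → ·
  covered (2 px):
    · · · ·
    · · · ·
    · · · ·
    · · · ·
    · · · ·
    · · · ·
    · · · ·
    # · · ·
    # · · ·
    · · · ·
    · · · ·
    · · · ·

Answer: 20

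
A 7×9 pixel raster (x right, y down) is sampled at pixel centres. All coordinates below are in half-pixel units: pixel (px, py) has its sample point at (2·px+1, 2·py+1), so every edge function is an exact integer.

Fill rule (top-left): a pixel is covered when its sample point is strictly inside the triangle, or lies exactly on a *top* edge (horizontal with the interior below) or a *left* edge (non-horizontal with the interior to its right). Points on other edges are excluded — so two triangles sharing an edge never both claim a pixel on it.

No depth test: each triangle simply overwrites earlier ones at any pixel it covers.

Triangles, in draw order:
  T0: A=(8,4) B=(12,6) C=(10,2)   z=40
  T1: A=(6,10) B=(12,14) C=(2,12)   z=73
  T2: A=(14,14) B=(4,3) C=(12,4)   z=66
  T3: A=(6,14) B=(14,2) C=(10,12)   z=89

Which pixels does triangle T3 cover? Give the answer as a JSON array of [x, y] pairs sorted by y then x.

T0:
  2·area = 12  (B↔C swapped to make it positive)
  edge (8, 4)→(10, 2): d=(2,-2) top-left  bias=+0
  edge (10, 2)→(12, 6): d=(2,4) right/bottom  bias=-1
  edge (12, 6)→(8, 4): d=(-4,-2) top-left  bias=+0
    (5,0)@(11, 1): e=[0,-6,18] → .  [on edge]
    (4,1)@(9, 3): e=[0,6,6] → X  [on edge]
    (5,1)@(11, 3): e=[4,-2,10] → .
    (3,2)@(7, 5): e=[0,18,-6] → .  [on edge]
    (4,2)@(9, 5): e=[4,10,-2] → .
    (5,2)@(11, 5): e=[8,2,2] → X
    (6,2)@(13, 5): e=[12,-6,6] → .
    (2,3)@(5, 7): e=[0,30,-18] → .  [on edge]
    (5,3)@(11, 7): e=[12,6,-6] → .
    (1,4)@(3, 9): e=[0,42,-30] → .  [on edge]
    (0,5)@(1, 11): e=[0,54,-42] → .  [on edge]
  covered (2 px):
    . . . . . . .
    . . . . X . .
    . . . . . X .
    . . . . . . .
    . . . . . . .
    . . . . . . .
    . . . . . . .
    . . . . . . .
    . . . . . . .
T1:
  2·area = 28
  edge (6, 10)→(12, 14): d=(6,4) right/bottom  bias=-1
  edge (12, 14)→(2, 12): d=(-10,-2) top-left  bias=+0
  edge (2, 12)→(6, 10): d=(4,-2) top-left  bias=+0
    (2,5)@(5, 11): e=[10,16,2] → X
    (3,5)@(7, 11): e=[2,20,6] → X
    (4,5)@(9, 11): e=[-6,24,10] → .
    (2,6)@(5, 13): e=[22,-4,10] → .
    (3,6)@(7, 13): e=[14,0,14] → X  [on edge]
    (4,6)@(9, 13): e=[6,4,18] → X
    (5,6)@(11, 13): e=[-2,8,22] → .
    (3,7)@(7, 15): e=[26,-20,22] → .
    (4,7)@(9, 15): e=[18,-16,26] → .
  covered (4 px):
    . . . . . . .
    . . . . . . .
    . . . . . . .
    . . . . . . .
    . . . . . . .
    . . X X . . .
    . . . X X . .
    . . . . . . .
    . . . . . . .
T2:
  2·area = 78
  edge (14, 14)→(4, 3): d=(-10,-11) top-left  bias=+0
  edge (4, 3)→(12, 4): d=(8,1) right/bottom  bias=-1
  edge (12, 4)→(14, 14): d=(2,10) right/bottom  bias=-1
    (3,2)@(7, 5): e=[13,13,52] → X
    (4,2)@(9, 5): e=[35,11,32] → X
    (5,2)@(11, 5): e=[57,9,12] → X
    (6,2)@(13, 5): e=[79,7,-8] → .
    (3,3)@(7, 7): e=[-7,29,56] → .
    (4,3)@(9, 7): e=[15,27,36] → X
    (6,3)@(13, 7): e=[59,23,-4] → .
    (4,4)@(9, 9): e=[-5,43,40] → .
    (5,4)@(11, 9): e=[17,41,20] → X
    (6,4)@(13, 9): e=[39,39,0] → .  [on edge]
    (5,5)@(11, 11): e=[-3,57,24] → .
    (6,5)@(13, 11): e=[19,55,4] → X
  covered (7 px):
    . . . . . . .
    . . . . . . .
    . . . X X X .
    . . . . X X .
    . . . . . X .
    . . . . . . X
    . . . . . . .
    . . . . . . .
    . . . . . . .
T3:
  2·area = 32
  edge (6, 14)→(14, 2): d=(8,-12) top-left  bias=+0
  edge (14, 2)→(10, 12): d=(-4,10) right/bottom  bias=-1
  edge (10, 12)→(6, 14): d=(-4,2) right/bottom  bias=-1
    (5,3)@(11, 7): e=[4,10,18] → X
    (6,3)@(13, 7): e=[28,-10,14] → .
    (5,4)@(11, 9): e=[20,2,10] → X
    (6,4)@(13, 9): e=[44,-18,6] → .
    (4,5)@(9, 11): e=[12,14,6] → X
    (5,5)@(11, 11): e=[36,-6,2] → .
    (3,6)@(7, 13): e=[4,26,2] → X
    (4,6)@(9, 13): e=[28,6,-2] → .
    (3,7)@(7, 15): e=[20,18,-6] → .
  covered (4 px):
    . . . . . . .
    . . . . . . .
    . . . . . . .
    . . . . . X .
    . . . . . X .
    . . . . X . .
    . . . X . . .
    . . . . . . .
    . . . . . . .

Answer: [[5,3],[5,4],[4,5],[3,6]]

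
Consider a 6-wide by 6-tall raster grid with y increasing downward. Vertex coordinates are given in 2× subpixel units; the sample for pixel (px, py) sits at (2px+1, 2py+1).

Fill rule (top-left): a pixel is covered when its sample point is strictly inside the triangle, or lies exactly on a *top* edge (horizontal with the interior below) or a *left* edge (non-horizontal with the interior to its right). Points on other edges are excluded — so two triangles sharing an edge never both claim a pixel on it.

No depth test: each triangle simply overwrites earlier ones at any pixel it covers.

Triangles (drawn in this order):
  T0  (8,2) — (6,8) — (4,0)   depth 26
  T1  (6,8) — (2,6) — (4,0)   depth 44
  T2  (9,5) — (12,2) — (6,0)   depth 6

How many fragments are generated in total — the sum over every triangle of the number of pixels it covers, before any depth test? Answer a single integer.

T0:
  2·area = 28
  edge (8, 2)→(6, 8): d=(-2,6) right/bottom  bias=-1
  edge (6, 8)→(4, 0): d=(-2,-8) top-left  bias=+0
  edge (4, 0)→(8, 2): d=(4,2) right/bottom  bias=-1
    (2,0)@(5, 1): e=[20,6,2] → #
    (3,0)@(7, 1): e=[8,22,-2] → ·
    (2,1)@(5, 3): e=[16,2,10] → #
    (3,1)@(7, 3): e=[4,18,6] → #
    (4,1)@(9, 3): e=[-8,34,2] → ·
    (2,2)@(5, 5): e=[12,-2,18] → ·
    (3,2)@(7, 5): e=[0,14,14] → ·  [on edge]
    (2,5)@(5, 11): e=[0,-14,42] → ·  [on edge]
  covered (3 px):
    · · # · · ·
    · · # # · ·
    · · · · · ·
    · · · · · ·
    · · · · · ·
    · · · · · ·
T1:
  2·area = 28
  edge (6, 8)→(2, 6): d=(-4,-2) top-left  bias=+0
  edge (2, 6)→(4, 0): d=(2,-6) top-left  bias=+0
  edge (4, 0)→(6, 8): d=(2,8) right/bottom  bias=-1
    (1,1)@(3, 3): e=[14,0,14] → #  [on edge]
    (2,1)@(5, 3): e=[18,12,-2] → ·
    (1,2)@(3, 5): e=[6,4,18] → #
    (2,2)@(5, 5): e=[10,16,2] → #
    (3,2)@(7, 5): e=[14,28,-14] → ·
    (1,3)@(3, 7): e=[-2,8,22] → ·
    (2,3)@(5, 7): e=[2,20,6] → #
    (3,3)@(7, 7): e=[6,32,-10] → ·
    (0,4)@(1, 9): e=[-14,0,42] → ·  [on edge]
    (2,4)@(5, 9): e=[-6,24,10] → ·
  covered (4 px):
    · · · · · ·
    · # · · · ·
    · # # · · ·
    · · # · · ·
    · · · · · ·
    · · · · · ·
T2:
  2·area = 24  (B↔C swapped to make it positive)
  edge (9, 5)→(6, 0): d=(-3,-5) top-left  bias=+0
  edge (6, 0)→(12, 2): d=(6,2) right/bottom  bias=-1
  edge (12, 2)→(9, 5): d=(-3,3) right/bottom  bias=-1
    (3,0)@(7, 1): e=[2,4,18] → #
    (4,0)@(9, 1): e=[12,0,12] → ·  [on edge]
    (3,1)@(7, 3): e=[-4,16,12] → ·
    (4,1)@(9, 3): e=[6,12,6] → #
    (5,1)@(11, 3): e=[16,8,0] → ·  [on edge]
    (4,2)@(9, 5): e=[0,24,0] → ·  [on edge]
    (3,3)@(7, 7): e=[-16,40,0] → ·  [on edge]
    (2,4)@(5, 9): e=[-32,56,0] → ·  [on edge]
    (1,5)@(3, 11): e=[-48,72,0] → ·  [on edge]
  covered (2 px):
    · · · # · ·
    · · · · # ·
    · · · · · ·
    · · · · · ·
    · · · · · ·
    · · · · · ·

Answer: 9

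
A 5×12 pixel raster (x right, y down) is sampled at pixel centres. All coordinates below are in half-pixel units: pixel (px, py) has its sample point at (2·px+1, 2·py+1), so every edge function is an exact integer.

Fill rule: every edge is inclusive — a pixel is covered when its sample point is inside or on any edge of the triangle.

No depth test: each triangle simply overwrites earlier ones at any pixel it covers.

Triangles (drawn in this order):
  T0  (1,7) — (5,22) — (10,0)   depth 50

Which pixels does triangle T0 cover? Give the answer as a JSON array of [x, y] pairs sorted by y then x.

T0:
  2·area = 163  (B↔C swapped to make it positive)
  edge (1, 7)→(10, 0): d=(9,-7) inclusive
  edge (10, 0)→(5, 22): d=(-5,22) inclusive
  edge (5, 22)→(1, 7): d=(-4,-15) inclusive
    (4,0)@(9, 1): e=[2,17,144] → █
    (3,1)@(7, 3): e=[6,51,106] → █
    (2,2)@(5, 5): e=[10,85,68] → █
    (4,2)@(9, 5): e=[38,-3,128] → ·
    (0,3)@(1, 7): e=[0,163,0] → █  [on edge]
    (1,3)@(3, 7): e=[14,119,30] → █
    (4,3)@(9, 7): e=[56,-13,120] → ·
    (0,4)@(1, 9): e=[18,153,-8] → ·
    (1,4)@(3, 9): e=[32,109,22] → █
    (4,4)@(9, 9): e=[74,-23,112] → ·
    (1,5)@(3, 11): e=[50,99,14] → █
    (4,5)@(9, 11): e=[92,-33,104] → ·
  covered (22 px):
    · · · · █
    · · · █ █
    · · █ █ ·
    █ █ █ █ ·
    · █ █ █ ·
    · █ █ █ ·
    · █ █ █ ·
    · · █ · ·
    · · █ · ·
    · · █ · ·
    · · █ · ·
    · · · · ·

Answer: [[4,0],[3,1],[4,1],[2,2],[3,2],[0,3],[1,3],[2,3],[3,3],[1,4],[2,4],[3,4],[1,5],[2,5],[3,5],[1,6],[2,6],[3,6],[2,7],[2,8],[2,9],[2,10]]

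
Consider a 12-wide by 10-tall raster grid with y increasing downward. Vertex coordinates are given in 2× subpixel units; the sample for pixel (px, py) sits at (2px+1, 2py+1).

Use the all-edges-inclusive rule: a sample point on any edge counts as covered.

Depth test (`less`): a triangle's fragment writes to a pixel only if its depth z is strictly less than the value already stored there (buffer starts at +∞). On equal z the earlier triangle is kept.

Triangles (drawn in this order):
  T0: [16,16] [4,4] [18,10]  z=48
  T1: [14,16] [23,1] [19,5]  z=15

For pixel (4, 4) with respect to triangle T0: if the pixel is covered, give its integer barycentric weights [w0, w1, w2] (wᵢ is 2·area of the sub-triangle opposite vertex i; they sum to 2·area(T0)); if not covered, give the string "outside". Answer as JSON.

T0:
  2·area = 96
  edge (16, 16)→(4, 4): d=(-12,-12) inclusive
  edge (4, 4)→(18, 10): d=(14,6) inclusive
  edge (18, 10)→(16, 16): d=(-2,6) inclusive
    (0,0)@(1, 1): e=[0,-24,120] → ·  [on edge]
    (10,0)@(21, 1): e=[240,-144,0] → ·  [on edge]
    (1,1)@(3, 3): e=[0,-8,104] → ·  [on edge]
    (2,2)@(5, 5): e=[0,8,88] → █  [on edge]
    (3,2)@(7, 5): e=[24,-4,76] → ·
    (2,3)@(5, 7): e=[-24,36,84] → ·
    (3,3)@(7, 7): e=[0,24,72] → █  [on edge]
    (4,3)@(9, 7): e=[24,12,60] → █
    (5,3)@(11, 7): e=[48,0,48] → █  [on edge]
    (6,3)@(13, 7): e=[72,-12,36] → ·
    (9,3)@(19, 7): e=[144,-48,0] → ·  [on edge]
    (3,4)@(7, 9): e=[-24,52,68] → ·
    (4,4)@(9, 9): e=[0,40,56] → █  [on edge]
    (5,5)@(11, 11): e=[0,56,40] → █  [on edge]
    (6,6)@(13, 13): e=[0,72,24] → █  [on edge]
    (8,6)@(17, 13): e=[48,48,0] → █  [on edge]
    (7,7)@(15, 15): e=[0,88,8] → █  [on edge]
    (8,8)@(17, 17): e=[0,104,-8] → ·  [on edge]
    (7,9)@(15, 19): e=[-48,144,0] → ·  [on edge]
    (9,9)@(19, 19): e=[0,120,-24] → ·  [on edge]
  covered (16 px):
    · · · · · · · · · · · ·
    · · · · · · · · · · · ·
    · · █ · · · · · · · · ·
    · · · █ █ █ · · · · · ·
    · · · · █ █ █ █ · · · ·
    · · · · · █ █ █ █ · · ·
    · · · · · · █ █ █ · · ·
    · · · · · · · █ · · · ·
    · · · · · · · · · · · ·
    · · · · · · · · · · · ·
T1:
  2·area = 24  (B↔C swapped to make it positive)
  edge (14, 16)→(19, 5): d=(5,-11) inclusive
  edge (19, 5)→(23, 1): d=(4,-4) inclusive
  edge (23, 1)→(14, 16): d=(-9,15) inclusive
    (11,0)@(23, 1): e=[24,0,0] → █  [on edge]
    (10,1)@(21, 3): e=[12,0,12] → █  [on edge]
    (11,1)@(23, 3): e=[34,8,-18] → ·
    (9,2)@(19, 5): e=[0,0,24] → █  [on edge]
    (10,2)@(21, 5): e=[22,8,-6] → ·
    (8,3)@(17, 7): e=[-12,0,36] → ·  [on edge]
    (9,3)@(19, 7): e=[10,8,6] → █
    (10,3)@(21, 7): e=[32,16,-24] → ·
    (7,4)@(15, 9): e=[-24,0,48] → ·  [on edge]
    (9,4)@(19, 9): e=[20,16,-12] → ·
    (6,5)@(13, 11): e=[-36,0,60] → ·  [on edge]
    (8,5)@(17, 11): e=[8,16,0] → █  [on edge]
    (5,6)@(11, 13): e=[-48,0,72] → ·  [on edge]
    (4,7)@(9, 15): e=[-60,0,84] → ·  [on edge]
    (3,8)@(7, 17): e=[-72,0,96] → ·  [on edge]
    (2,9)@(5, 19): e=[-84,0,108] → ·  [on edge]
  covered (5 px):
    · · · · · · · · · · · █
    · · · · · · · · · · █ ·
    · · · · · · · · · █ · ·
    · · · · · · · · · █ · ·
    · · · · · · · · · · · ·
    · · · · · · · · █ · · ·
    · · · · · · · · · · · ·
    · · · · · · · · · · · ·
    · · · · · · · · · · · ·
    · · · · · · · · · · · ·

Final: [40,56,0]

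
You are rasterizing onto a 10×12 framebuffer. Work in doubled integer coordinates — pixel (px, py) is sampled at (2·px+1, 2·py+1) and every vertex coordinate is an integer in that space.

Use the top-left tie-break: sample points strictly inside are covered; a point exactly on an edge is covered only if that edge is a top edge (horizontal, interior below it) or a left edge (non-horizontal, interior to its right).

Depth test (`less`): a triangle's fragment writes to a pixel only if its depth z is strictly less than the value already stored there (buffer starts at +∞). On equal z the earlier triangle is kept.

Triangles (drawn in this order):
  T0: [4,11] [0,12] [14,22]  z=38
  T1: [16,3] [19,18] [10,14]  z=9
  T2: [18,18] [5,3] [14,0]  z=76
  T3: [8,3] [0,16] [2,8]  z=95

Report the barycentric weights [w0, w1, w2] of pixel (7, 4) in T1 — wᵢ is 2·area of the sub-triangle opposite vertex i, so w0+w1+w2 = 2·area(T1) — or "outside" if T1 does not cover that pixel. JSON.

T0:
  2·area = 54  (B↔C swapped to make it positive)
  edge (4, 11)→(14, 22): d=(10,11) right/bottom  bias=-1
  edge (14, 22)→(0, 12): d=(-14,-10) top-left  bias=+0
  edge (0, 12)→(4, 11): d=(4,-1) top-left  bias=+0
    (1,6)@(3, 13): e=[31,16,7] → X
    (2,6)@(5, 13): e=[9,36,9] → X
    (3,6)@(7, 13): e=[-13,56,11] → .
    (1,7)@(3, 15): e=[51,-12,15] → .
    (2,7)@(5, 15): e=[29,8,17] → X
    (3,7)@(7, 15): e=[7,28,19] → X
    (4,7)@(9, 15): e=[-15,48,21] → .
    (2,8)@(5, 17): e=[49,-20,25] → .
    (3,8)@(7, 17): e=[27,0,27] → X  [on edge]
    (4,8)@(9, 17): e=[5,20,29] → X
    (5,8)@(11, 17): e=[-17,40,31] → .
    (3,9)@(7, 19): e=[47,-28,35] → .
  covered (8 px):
    . . . . . . . . . .
    . . . . . . . . . .
    . . . . . . . . . .
    . . . . . . . . . .
    . . . . . . . . . .
    . . . . . . . . . .
    . X X . . . . . . .
    . . X X . . . . . .
    . . . X X . . . . .
    . . . . . X . . . .
    . . . . . . X . . .
    . . . . . . . . . .
T1:
  2·area = 123
  edge (16, 3)→(19, 18): d=(3,15) right/bottom  bias=-1
  edge (19, 18)→(10, 14): d=(-9,-4) top-left  bias=+0
  edge (10, 14)→(16, 3): d=(6,-11) top-left  bias=+0
    (7,2)@(15, 5): e=[21,101,1] → X
    (8,2)@(17, 5): e=[-9,109,23] → .
    (7,3)@(15, 7): e=[27,83,13] → X
    (8,3)@(17, 7): e=[-3,91,35] → .
    (6,4)@(13, 9): e=[63,57,3] → X
    (8,4)@(17, 9): e=[3,73,47] → X
    (9,4)@(19, 9): e=[-27,81,69] → .
    (6,5)@(13, 11): e=[69,39,15] → X
    (9,5)@(19, 11): e=[-21,63,81] → .
    (5,6)@(11, 13): e=[105,13,5] → X
    (9,6)@(19, 13): e=[-15,45,93] → .
    (5,7)@(11, 15): e=[111,-5,17] → .
  covered (16 px):
    . . . . . . . . . .
    . . . . . . . . . .
    . . . . . . . X . .
    . . . . . . . X . .
    . . . . . . X X X .
    . . . . . . X X X .
    . . . . . X X X X .
    . . . . . . X X X .
    . . . . . . . . X .
    . . . . . . . . . .
    . . . . . . . . . .
    . . . . . . . . . .
T2:
  2·area = 174
  edge (18, 18)→(5, 3): d=(-13,-15) top-left  bias=+0
  edge (5, 3)→(14, 0): d=(9,-3) top-left  bias=+0
  edge (14, 0)→(18, 18): d=(4,18) right/bottom  bias=-1
    (5,0)@(11, 1): e=[116,0,58] → X  [on edge]
    (6,0)@(13, 1): e=[146,6,22] → X
    (7,0)@(15, 1): e=[176,12,-14] → .
    (2,1)@(5, 3): e=[0,0,174] → X  [on edge]
    (3,1)@(7, 3): e=[30,6,138] → X
    (4,1)@(9, 3): e=[60,12,102] → X
    (7,1)@(15, 3): e=[150,30,-6] → .
    (2,2)@(5, 5): e=[-26,18,182] → .
    (3,2)@(7, 5): e=[4,24,146] → X
    (7,2)@(15, 5): e=[124,48,2] → X
    (8,2)@(17, 5): e=[154,54,-34] → .
    (3,3)@(7, 7): e=[-22,42,154] → .
  covered (23 px):
    . . . . . X X . . .
    . . X X X X X . . .
    . . . X X X X X . .
    . . . . X X X X . .
    . . . . . X X X . .
    . . . . . . X X . .
    . . . . . . . X . .
    . . . . . . . . X .
    . . . . . . . . . .
    . . . . . . . . . .
    . . . . . . . . . .
    . . . . . . . . . .
T3:
  2·area = 38
  edge (8, 3)→(0, 16): d=(-8,13) right/bottom  bias=-1
  edge (0, 16)→(2, 8): d=(2,-8) top-left  bias=+0
  edge (2, 8)→(8, 3): d=(6,-5) top-left  bias=+0
    (2,3)@(5, 7): e=[7,22,9] → X
    (3,3)@(7, 7): e=[-19,38,19] → .
    (1,4)@(3, 9): e=[17,10,11] → X
    (2,4)@(5, 9): e=[-9,26,21] → .
    (1,5)@(3, 11): e=[1,14,23] → X
    (2,5)@(5, 11): e=[-25,30,33] → .
    (0,6)@(1, 13): e=[11,2,25] → X
    (1,6)@(3, 13): e=[-15,18,35] → .
    (0,7)@(1, 15): e=[-5,6,37] → .
  covered (4 px):
    . . . . . . . . . .
    . . . . . . . . . .
    . . . . . . . . . .
    . . X . . . . . . .
    . X . . . . . . . .
    . X . . . . . . . .
    X . . . . . . . . .
    . . . . . . . . . .
    . . . . . . . . . .
    . . . . . . . . . .
    . . . . . . . . . .
    . . . . . . . . . .

Answer: [65,25,33]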